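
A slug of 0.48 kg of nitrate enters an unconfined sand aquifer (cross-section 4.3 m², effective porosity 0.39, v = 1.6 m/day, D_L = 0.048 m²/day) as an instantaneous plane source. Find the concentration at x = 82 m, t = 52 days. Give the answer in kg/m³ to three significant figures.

0.0442 kg/m³

For an instantaneous plane source, C(x,t) = M/(n_e·A·√(4πDt)) · exp(−(x−vt)²/(4Dt)), with n_e·A the pore (flow) area.
Plume center vt = 1.6 × 52 = 83.2 m, so the well at 82 m is 1.2 m upgradient of the peak.
√(4πDt) = 5.601 m, giving peak height M/(n_e·A·√(4πDt)) = 0.48/(0.39 × 4.3 × 5.601) = 0.05110 kg/m³.
(x−vt)²/(4Dt) = (-1.2)²/(4 × 0.048 × 52) = 0.1442; exp(−0.1442) = 0.8657.
C = 0.05110 × 0.8657 = 0.0442 kg/m³.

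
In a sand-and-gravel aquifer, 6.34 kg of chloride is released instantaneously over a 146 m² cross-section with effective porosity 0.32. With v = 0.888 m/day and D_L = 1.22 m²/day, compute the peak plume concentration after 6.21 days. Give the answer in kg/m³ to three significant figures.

0.0139 kg/m³

The peak of an instantaneous 1D plume sits at x = vt; there the Gaussian factor is 1 and C_max = M/(n_e·A·√(4πDt)), where n_e·A is the pore area the mass is dissolved in.
√(4πDt) = √(4π × 1.22 × 6.21) = 9.757 m, so C_max = 6.34/(0.32 × 146 × 9.757) = 0.0139 kg/m³.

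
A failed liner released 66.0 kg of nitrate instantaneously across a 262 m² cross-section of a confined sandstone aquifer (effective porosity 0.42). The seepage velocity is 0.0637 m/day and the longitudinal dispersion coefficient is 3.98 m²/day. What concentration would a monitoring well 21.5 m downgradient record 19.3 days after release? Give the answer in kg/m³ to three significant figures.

For an instantaneous plane source, C(x,t) = M/(n_e·A·√(4πDt)) · exp(−(x−vt)²/(4Dt)), with n_e·A the pore (flow) area.
Plume center vt = 0.0637 × 19.3 = 1.22941 m, so the well at 21.5 m is 20.27059 m downgradient of the peak.
√(4πDt) = 31.07 m, giving peak height M/(n_e·A·√(4πDt)) = 66.0/(0.42 × 262 × 31.07) = 0.01930 kg/m³.
(x−vt)²/(4Dt) = (20.27059)²/(4 × 3.98 × 19.3) = 1.337; exp(−1.337) = 0.2626.
C = 0.01930 × 0.2626 = 0.00507 kg/m³.

0.00507 kg/m³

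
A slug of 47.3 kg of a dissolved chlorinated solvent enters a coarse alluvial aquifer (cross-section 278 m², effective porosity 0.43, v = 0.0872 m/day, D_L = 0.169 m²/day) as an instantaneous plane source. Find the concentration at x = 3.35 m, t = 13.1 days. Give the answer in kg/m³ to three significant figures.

For an instantaneous plane source, C(x,t) = M/(n_e·A·√(4πDt)) · exp(−(x−vt)²/(4Dt)), with n_e·A the pore (flow) area.
Plume center vt = 0.0872 × 13.1 = 1.14232 m, so the well at 3.35 m is 2.20768 m downgradient of the peak.
√(4πDt) = 5.275 m, giving peak height M/(n_e·A·√(4πDt)) = 47.3/(0.43 × 278 × 5.275) = 0.07501 kg/m³.
(x−vt)²/(4Dt) = (2.20768)²/(4 × 0.169 × 13.1) = 0.5504; exp(−0.5504) = 0.5767.
C = 0.07501 × 0.5767 = 0.0433 kg/m³.

0.0433 kg/m³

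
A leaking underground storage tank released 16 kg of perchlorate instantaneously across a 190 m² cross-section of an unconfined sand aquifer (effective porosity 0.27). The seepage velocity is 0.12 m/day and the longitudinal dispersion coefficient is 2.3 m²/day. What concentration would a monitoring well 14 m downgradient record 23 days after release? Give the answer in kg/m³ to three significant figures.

0.00666 kg/m³

For an instantaneous plane source, C(x,t) = M/(n_e·A·√(4πDt)) · exp(−(x−vt)²/(4Dt)), with n_e·A the pore (flow) area.
Plume center vt = 0.12 × 23 = 2.76 m, so the well at 14 m is 11.24 m downgradient of the peak.
√(4πDt) = 25.78 m, giving peak height M/(n_e·A·√(4πDt)) = 16/(0.27 × 190 × 25.78) = 0.01210 kg/m³.
(x−vt)²/(4Dt) = (11.24)²/(4 × 2.3 × 23) = 0.5971; exp(−0.5971) = 0.5504.
C = 0.01210 × 0.5504 = 0.00666 kg/m³.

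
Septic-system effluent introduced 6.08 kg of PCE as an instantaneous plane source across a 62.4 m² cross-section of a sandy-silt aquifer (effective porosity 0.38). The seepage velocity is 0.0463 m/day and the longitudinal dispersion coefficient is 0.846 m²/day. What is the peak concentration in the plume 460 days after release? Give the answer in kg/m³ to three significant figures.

0.00367 kg/m³

The peak of an instantaneous 1D plume sits at x = vt; there the Gaussian factor is 1 and C_max = M/(n_e·A·√(4πDt)), where n_e·A is the pore area the mass is dissolved in.
√(4πDt) = √(4π × 0.846 × 460) = 69.93 m, so C_max = 6.08/(0.38 × 62.4 × 69.93) = 0.00367 kg/m³.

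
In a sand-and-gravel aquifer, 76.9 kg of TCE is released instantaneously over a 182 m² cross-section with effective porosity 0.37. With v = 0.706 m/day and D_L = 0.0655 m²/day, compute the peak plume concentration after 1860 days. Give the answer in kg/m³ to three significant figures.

The peak of an instantaneous 1D plume sits at x = vt; there the Gaussian factor is 1 and C_max = M/(n_e·A·√(4πDt)), where n_e·A is the pore area the mass is dissolved in.
√(4πDt) = √(4π × 0.0655 × 1860) = 39.13 m, so C_max = 76.9/(0.37 × 182 × 39.13) = 0.0292 kg/m³.

0.0292 kg/m³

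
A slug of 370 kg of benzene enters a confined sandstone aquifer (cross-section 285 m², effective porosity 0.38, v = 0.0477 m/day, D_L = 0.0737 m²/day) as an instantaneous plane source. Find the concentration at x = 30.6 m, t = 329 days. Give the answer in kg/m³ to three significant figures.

For an instantaneous plane source, C(x,t) = M/(n_e·A·√(4πDt)) · exp(−(x−vt)²/(4Dt)), with n_e·A the pore (flow) area.
Plume center vt = 0.0477 × 329 = 15.6933 m, so the well at 30.6 m is 14.9067 m downgradient of the peak.
√(4πDt) = 17.46 m, giving peak height M/(n_e·A·√(4πDt)) = 370/(0.38 × 285 × 17.46) = 0.1957 kg/m³.
(x−vt)²/(4Dt) = (14.9067)²/(4 × 0.0737 × 329) = 2.291; exp(−2.291) = 0.1012.
C = 0.1957 × 0.1012 = 0.0198 kg/m³.

0.0198 kg/m³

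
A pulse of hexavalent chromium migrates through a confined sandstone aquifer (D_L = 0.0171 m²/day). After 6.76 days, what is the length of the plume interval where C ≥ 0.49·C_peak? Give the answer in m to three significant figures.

1.15 m

The plume is Gaussian with σ = √(2Dt) = √(2 × 0.0171 × 6.76) = 0.4808 m.
C/C_peak = exp(−Δx²/(2σ²)) = 0.49 ⇒ Δx = σ·√(−2 ln 0.49) = 0.4808 × 1.194 = 0.5741 m.
Width = 2Δx = 1.15 m.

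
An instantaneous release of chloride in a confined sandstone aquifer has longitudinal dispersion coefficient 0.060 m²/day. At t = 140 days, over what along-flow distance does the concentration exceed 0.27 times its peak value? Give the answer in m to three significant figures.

The plume is Gaussian with σ = √(2Dt) = √(2 × 0.060 × 140) = 4.099 m.
C/C_peak = exp(−Δx²/(2σ²)) = 0.27 ⇒ Δx = σ·√(−2 ln 0.27) = 4.099 × 1.618 = 6.632 m.
Width = 2Δx = 13.3 m.

13.3 m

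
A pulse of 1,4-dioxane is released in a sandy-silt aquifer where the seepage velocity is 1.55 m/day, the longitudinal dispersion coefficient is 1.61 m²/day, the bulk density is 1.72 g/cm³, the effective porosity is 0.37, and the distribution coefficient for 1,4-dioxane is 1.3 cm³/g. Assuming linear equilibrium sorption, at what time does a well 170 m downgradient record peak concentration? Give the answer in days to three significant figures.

768 days

Retardation factor R = 1 + ρ_b·K_d/n = 1 + 1.72 × 1.3/0.37 = 7.043.
Sorption retards both mechanisms: v_R = v/R = 0.2201 m/day, D_R = D/R = 0.2286 m²/day.
Peak time from v_R²t² + 2D_R t − x² = 0: t = (√(D_R² + v_R²x²) − D_R)/v_R².
√(D_R² + v_R²x²) = √(0.2286² + 0.2201² × 170²) = 37.42; v_R² = 0.04844.
t = (37.42 − 0.2286)/0.04844 = 768 days.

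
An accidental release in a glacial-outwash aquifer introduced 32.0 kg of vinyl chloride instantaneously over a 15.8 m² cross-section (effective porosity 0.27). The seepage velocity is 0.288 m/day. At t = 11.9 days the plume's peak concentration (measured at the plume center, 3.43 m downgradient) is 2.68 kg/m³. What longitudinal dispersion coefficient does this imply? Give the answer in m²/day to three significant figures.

0.0524 m²/day

At the plume center C_max = M/(n_e·A·√(4πDt)), so D = M²/(4πt·(n_e·A·C_max)²).
n_e·A·C_max = 0.27 × 15.8 × 2.68 = 11.43 kg/m.
D = 32.0²/(4π × 11.9 × 11.43²) = 0.0524 m²/day.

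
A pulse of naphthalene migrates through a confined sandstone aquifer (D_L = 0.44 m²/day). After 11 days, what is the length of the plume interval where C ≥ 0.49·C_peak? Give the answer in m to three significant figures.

The plume is Gaussian with σ = √(2Dt) = √(2 × 0.44 × 11) = 3.111 m.
C/C_peak = exp(−Δx²/(2σ²)) = 0.49 ⇒ Δx = σ·√(−2 ln 0.49) = 3.111 × 1.194 = 3.715 m.
Width = 2Δx = 7.43 m.

7.43 m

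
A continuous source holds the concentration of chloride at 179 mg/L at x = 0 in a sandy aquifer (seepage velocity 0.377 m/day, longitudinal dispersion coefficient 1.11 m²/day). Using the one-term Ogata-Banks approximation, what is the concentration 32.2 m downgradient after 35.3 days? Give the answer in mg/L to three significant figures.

For a continuous step input, C/C₀ ≈ ½·erfc((x−vt)/(2√(Dt))).
vt = 0.377 × 35.3 = 13.3081 m and 2√(Dt) = 2√(1.11 × 35.3) = 12.52 m.
Argument (x−vt)/(2√(Dt)) = (32.2 − 13.3081)/12.52 = 1.509; ½·erfc(1.509) = 0.01642.
C = 179 × 0.01642 = 2.94 mg/L.

2.94 mg/L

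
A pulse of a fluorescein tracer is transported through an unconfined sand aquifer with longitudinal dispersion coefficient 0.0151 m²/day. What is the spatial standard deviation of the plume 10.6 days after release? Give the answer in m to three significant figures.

0.566 m

Dispersive spreading gives a Gaussian with σ² = 2Dt; advection only shifts the center.
σ = √(2 × 0.0151 × 10.6) = 0.566 m.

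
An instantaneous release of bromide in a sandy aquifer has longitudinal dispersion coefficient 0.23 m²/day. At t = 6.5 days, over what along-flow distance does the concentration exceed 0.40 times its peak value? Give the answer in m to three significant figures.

The plume is Gaussian with σ = √(2Dt) = √(2 × 0.23 × 6.5) = 1.729 m.
C/C_peak = exp(−Δx²/(2σ²)) = 0.40 ⇒ Δx = σ·√(−2 ln 0.40) = 1.729 × 1.354 = 2.341 m.
Width = 2Δx = 4.68 m.

4.68 m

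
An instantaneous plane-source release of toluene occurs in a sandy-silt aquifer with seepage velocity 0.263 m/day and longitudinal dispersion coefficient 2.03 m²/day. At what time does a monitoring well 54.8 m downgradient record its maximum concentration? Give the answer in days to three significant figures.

For the 1D instantaneous-source solution, setting ∂C/∂t = 0 at fixed x gives v²t² + 2Dt − x² = 0, so t = (√(D² + v²x²) − D)/v².
√(D² + v²x²) = √(2.03² + 0.263² × 54.8²) = 14.55; v² = 0.069169.
t = (14.55 − 2.03)/0.069169 = 181 days (vs. the pure-advection estimate x/v = 208 d).

181 days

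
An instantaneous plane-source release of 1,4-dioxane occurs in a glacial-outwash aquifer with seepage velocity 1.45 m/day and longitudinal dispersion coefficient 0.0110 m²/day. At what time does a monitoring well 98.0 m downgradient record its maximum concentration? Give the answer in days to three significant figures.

67.6 days

For the 1D instantaneous-source solution, setting ∂C/∂t = 0 at fixed x gives v²t² + 2Dt − x² = 0, so t = (√(D² + v²x²) − D)/v².
√(D² + v²x²) = √(0.0110² + 1.45² × 98.0²) = 142.1; v² = 2.1025.
t = (142.1 − 0.0110)/2.1025 = 67.6 days (vs. the pure-advection estimate x/v = 67.6 d).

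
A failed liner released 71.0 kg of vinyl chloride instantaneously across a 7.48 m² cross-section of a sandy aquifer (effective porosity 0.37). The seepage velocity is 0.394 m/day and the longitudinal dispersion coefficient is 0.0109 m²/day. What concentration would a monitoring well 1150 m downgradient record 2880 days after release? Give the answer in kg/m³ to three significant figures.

For an instantaneous plane source, C(x,t) = M/(n_e·A·√(4πDt)) · exp(−(x−vt)²/(4Dt)), with n_e·A the pore (flow) area.
Plume center vt = 0.394 × 2880 = 1134.72 m, so the well at 1150 m is 15.28 m downgradient of the peak.
√(4πDt) = 19.86 m, giving peak height M/(n_e·A·√(4πDt)) = 71.0/(0.37 × 7.48 × 19.86) = 1.292 kg/m³.
(x−vt)²/(4Dt) = (15.28)²/(4 × 0.0109 × 2880) = 1.859; exp(−1.859) = 0.1558.
C = 1.292 × 0.1558 = 0.201 kg/m³.

0.201 kg/m³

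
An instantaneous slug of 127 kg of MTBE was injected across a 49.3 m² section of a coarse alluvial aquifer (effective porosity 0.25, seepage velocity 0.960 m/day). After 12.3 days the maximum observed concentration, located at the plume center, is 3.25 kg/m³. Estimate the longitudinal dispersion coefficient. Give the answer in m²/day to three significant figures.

At the plume center C_max = M/(n_e·A·√(4πDt)), so D = M²/(4πt·(n_e·A·C_max)²).
n_e·A·C_max = 0.25 × 49.3 × 3.25 = 40.06 kg/m.
D = 127²/(4π × 12.3 × 40.06²) = 0.0650 m²/day.

0.0650 m²/day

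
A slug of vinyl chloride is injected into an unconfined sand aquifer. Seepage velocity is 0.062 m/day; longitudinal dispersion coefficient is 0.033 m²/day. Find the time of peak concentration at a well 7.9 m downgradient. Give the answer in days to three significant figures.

119 days

For the 1D instantaneous-source solution, setting ∂C/∂t = 0 at fixed x gives v²t² + 2Dt − x² = 0, so t = (√(D² + v²x²) − D)/v².
√(D² + v²x²) = √(0.033² + 0.062² × 7.9²) = 0.4909; v² = 0.003844.
t = (0.4909 − 0.033)/0.003844 = 119 days (vs. the pure-advection estimate x/v = 127 d).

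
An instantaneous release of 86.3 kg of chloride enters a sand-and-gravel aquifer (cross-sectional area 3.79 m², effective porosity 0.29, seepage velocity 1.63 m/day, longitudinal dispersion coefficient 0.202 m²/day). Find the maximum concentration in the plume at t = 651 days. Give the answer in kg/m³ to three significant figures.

1.93 kg/m³

The peak of an instantaneous 1D plume sits at x = vt; there the Gaussian factor is 1 and C_max = M/(n_e·A·√(4πDt)), where n_e·A is the pore area the mass is dissolved in.
√(4πDt) = √(4π × 0.202 × 651) = 40.65 m, so C_max = 86.3/(0.29 × 3.79 × 40.65) = 1.93 kg/m³.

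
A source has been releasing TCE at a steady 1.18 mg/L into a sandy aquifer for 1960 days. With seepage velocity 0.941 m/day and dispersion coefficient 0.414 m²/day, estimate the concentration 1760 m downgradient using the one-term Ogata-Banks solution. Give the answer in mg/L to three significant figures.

1.16 mg/L

For a continuous step input, C/C₀ ≈ ½·erfc((x−vt)/(2√(Dt))).
vt = 0.941 × 1960 = 1844.36 m and 2√(Dt) = 2√(0.414 × 1960) = 56.97 m.
Argument (x−vt)/(2√(Dt)) = (1760 − 1844.36)/56.97 = -1.481; ½·erfc(-1.481) = 0.9819.
C = 1.18 × 0.9819 = 1.16 mg/L.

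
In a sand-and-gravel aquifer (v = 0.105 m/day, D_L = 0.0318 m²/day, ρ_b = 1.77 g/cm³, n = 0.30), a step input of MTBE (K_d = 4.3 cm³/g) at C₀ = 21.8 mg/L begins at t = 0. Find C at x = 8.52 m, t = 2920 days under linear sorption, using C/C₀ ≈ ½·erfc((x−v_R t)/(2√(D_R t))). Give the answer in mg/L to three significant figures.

Retardation factor R = 1 + ρ_b·K_d/n = 1 + 1.77 × 4.3/0.30 = 26.37.
Sorption retards both mechanisms: v_R = v/R = 0.003982 m/day, D_R = D/R = 0.001206 m²/day.
v_R·t = 0.003982 × 2920 = 11.62744 m; 2√(D_R t) = 3.753 m; argument = (8.52 − 11.62744)/3.753 = -0.8280.
C = C₀ × ½·erfc(-0.8280) = 21.8 × 0.8792 = 19.2 mg/L.

19.2 mg/L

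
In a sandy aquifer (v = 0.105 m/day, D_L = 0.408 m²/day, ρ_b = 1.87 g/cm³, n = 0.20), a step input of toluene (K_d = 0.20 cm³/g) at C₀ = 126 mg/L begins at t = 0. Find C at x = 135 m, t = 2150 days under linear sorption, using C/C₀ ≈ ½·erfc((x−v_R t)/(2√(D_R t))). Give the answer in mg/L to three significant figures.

1.43 mg/L

Retardation factor R = 1 + ρ_b·K_d/n = 1 + 1.87 × 0.20/0.20 = 2.870.
Sorption retards both mechanisms: v_R = v/R = 0.03659 m/day, D_R = D/R = 0.1422 m²/day.
v_R·t = 0.03659 × 2150 = 78.6685 m; 2√(D_R t) = 34.97 m; argument = (135 − 78.6685)/34.97 = 1.611.
C = C₀ × ½·erfc(1.611) = 126 × 0.01135 = 1.43 mg/L.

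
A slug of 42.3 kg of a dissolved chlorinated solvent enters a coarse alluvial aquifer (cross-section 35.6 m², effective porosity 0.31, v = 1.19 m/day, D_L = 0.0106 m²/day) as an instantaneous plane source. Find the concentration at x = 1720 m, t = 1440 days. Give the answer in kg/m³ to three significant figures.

For an instantaneous plane source, C(x,t) = M/(n_e·A·√(4πDt)) · exp(−(x−vt)²/(4Dt)), with n_e·A the pore (flow) area.
Plume center vt = 1.19 × 1440 = 1713.6 m, so the well at 1720 m is 6.4 m downgradient of the peak.
√(4πDt) = 13.85 m, giving peak height M/(n_e·A·√(4πDt)) = 42.3/(0.31 × 35.6 × 13.85) = 0.2767 kg/m³.
(x−vt)²/(4Dt) = (6.4)²/(4 × 0.0106 × 1440) = 0.6709; exp(−0.6709) = 0.5112.
C = 0.2767 × 0.5112 = 0.141 kg/m³.

0.141 kg/m³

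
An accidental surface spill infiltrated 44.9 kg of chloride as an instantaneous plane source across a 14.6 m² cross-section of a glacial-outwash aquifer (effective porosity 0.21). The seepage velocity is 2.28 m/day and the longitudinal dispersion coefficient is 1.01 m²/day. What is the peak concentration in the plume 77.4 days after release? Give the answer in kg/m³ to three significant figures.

The peak of an instantaneous 1D plume sits at x = vt; there the Gaussian factor is 1 and C_max = M/(n_e·A·√(4πDt)), where n_e·A is the pore area the mass is dissolved in.
√(4πDt) = √(4π × 1.01 × 77.4) = 31.34 m, so C_max = 44.9/(0.21 × 14.6 × 31.34) = 0.467 kg/m³.

0.467 kg/m³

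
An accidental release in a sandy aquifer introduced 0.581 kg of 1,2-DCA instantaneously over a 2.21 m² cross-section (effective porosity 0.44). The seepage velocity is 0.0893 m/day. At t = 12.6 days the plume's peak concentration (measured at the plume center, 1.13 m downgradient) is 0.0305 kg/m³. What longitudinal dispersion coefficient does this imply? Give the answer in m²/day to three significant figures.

At the plume center C_max = M/(n_e·A·√(4πDt)), so D = M²/(4πt·(n_e·A·C_max)²).
n_e·A·C_max = 0.44 × 2.21 × 0.0305 = 0.02966 kg/m.
D = 0.581²/(4π × 12.6 × 0.02966²) = 2.42 m²/day.

2.42 m²/day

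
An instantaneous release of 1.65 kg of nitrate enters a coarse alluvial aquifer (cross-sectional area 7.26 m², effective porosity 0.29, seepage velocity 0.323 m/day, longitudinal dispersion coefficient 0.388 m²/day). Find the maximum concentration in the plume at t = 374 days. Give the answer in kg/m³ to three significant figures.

0.0184 kg/m³

The peak of an instantaneous 1D plume sits at x = vt; there the Gaussian factor is 1 and C_max = M/(n_e·A·√(4πDt)), where n_e·A is the pore area the mass is dissolved in.
√(4πDt) = √(4π × 0.388 × 374) = 42.70 m, so C_max = 1.65/(0.29 × 7.26 × 42.70) = 0.0184 kg/m³.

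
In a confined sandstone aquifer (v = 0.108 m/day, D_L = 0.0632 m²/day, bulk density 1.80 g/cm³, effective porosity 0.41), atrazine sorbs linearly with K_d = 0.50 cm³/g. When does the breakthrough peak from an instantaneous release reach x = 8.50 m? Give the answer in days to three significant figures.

235 days

Retardation factor R = 1 + ρ_b·K_d/n = 1 + 1.80 × 0.50/0.41 = 3.195.
Sorption retards both mechanisms: v_R = v/R = 0.03380 m/day, D_R = D/R = 0.01978 m²/day.
Peak time from v_R²t² + 2D_R t − x² = 0: t = (√(D_R² + v_R²x²) − D_R)/v_R².
√(D_R² + v_R²x²) = √(0.01978² + 0.03380² × 8.50²) = 0.2880; v_R² = 0.001142.
t = (0.2880 − 0.01978)/0.001142 = 235 days.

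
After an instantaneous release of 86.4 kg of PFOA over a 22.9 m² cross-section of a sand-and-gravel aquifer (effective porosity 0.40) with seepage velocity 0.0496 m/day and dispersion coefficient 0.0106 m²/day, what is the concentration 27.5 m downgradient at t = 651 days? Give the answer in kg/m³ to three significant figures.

For an instantaneous plane source, C(x,t) = M/(n_e·A·√(4πDt)) · exp(−(x−vt)²/(4Dt)), with n_e·A the pore (flow) area.
Plume center vt = 0.0496 × 651 = 32.2896 m, so the well at 27.5 m is 4.7896 m upgradient of the peak.
√(4πDt) = 9.312 m, giving peak height M/(n_e·A·√(4πDt)) = 86.4/(0.40 × 22.9 × 9.312) = 1.013 kg/m³.
(x−vt)²/(4Dt) = (-4.7896)²/(4 × 0.0106 × 651) = 0.8311; exp(−0.8311) = 0.4356.
C = 1.013 × 0.4356 = 0.441 kg/m³.

0.441 kg/m³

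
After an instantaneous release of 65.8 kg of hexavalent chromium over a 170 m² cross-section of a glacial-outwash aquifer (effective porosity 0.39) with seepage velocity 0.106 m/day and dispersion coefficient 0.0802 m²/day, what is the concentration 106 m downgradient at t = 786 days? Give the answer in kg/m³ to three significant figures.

For an instantaneous plane source, C(x,t) = M/(n_e·A·√(4πDt)) · exp(−(x−vt)²/(4Dt)), with n_e·A the pore (flow) area.
Plume center vt = 0.106 × 786 = 83.316 m, so the well at 106 m is 22.684 m downgradient of the peak.
√(4πDt) = 28.15 m, giving peak height M/(n_e·A·√(4πDt)) = 65.8/(0.39 × 170 × 28.15) = 0.03526 kg/m³.
(x−vt)²/(4Dt) = (22.684)²/(4 × 0.0802 × 786) = 2.041; exp(−2.041) = 0.1299.
C = 0.03526 × 0.1299 = 0.00458 kg/m³.

0.00458 kg/m³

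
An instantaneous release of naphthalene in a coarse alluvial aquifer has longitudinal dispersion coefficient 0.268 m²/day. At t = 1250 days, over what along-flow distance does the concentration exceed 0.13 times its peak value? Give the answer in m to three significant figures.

The plume is Gaussian with σ = √(2Dt) = √(2 × 0.268 × 1250) = 25.88 m.
C/C_peak = exp(−Δx²/(2σ²)) = 0.13 ⇒ Δx = σ·√(−2 ln 0.13) = 25.88 × 2.020 = 52.28 m.
Width = 2Δx = 105 m.

105 m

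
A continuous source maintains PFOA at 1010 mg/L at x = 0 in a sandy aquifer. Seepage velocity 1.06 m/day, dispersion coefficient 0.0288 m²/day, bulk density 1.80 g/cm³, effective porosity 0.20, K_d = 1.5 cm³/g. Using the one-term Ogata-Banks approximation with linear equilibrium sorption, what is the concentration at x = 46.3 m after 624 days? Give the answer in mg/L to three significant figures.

Retardation factor R = 1 + ρ_b·K_d/n = 1 + 1.80 × 1.5/0.20 = 14.50.
Sorption retards both mechanisms: v_R = v/R = 0.07310 m/day, D_R = D/R = 0.001986 m²/day.
v_R·t = 0.07310 × 624 = 45.6144 m; 2√(D_R t) = 2.226 m; argument = (46.3 − 45.6144)/2.226 = 0.3080.
C = C₀ × ½·erfc(0.3080) = 1010 × 0.3316 = 335 mg/L.

335 mg/L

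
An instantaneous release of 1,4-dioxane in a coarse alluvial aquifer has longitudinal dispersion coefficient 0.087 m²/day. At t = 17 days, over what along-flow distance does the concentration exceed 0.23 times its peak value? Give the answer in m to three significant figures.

5.90 m

The plume is Gaussian with σ = √(2Dt) = √(2 × 0.087 × 17) = 1.720 m.
C/C_peak = exp(−Δx²/(2σ²)) = 0.23 ⇒ Δx = σ·√(−2 ln 0.23) = 1.720 × 1.714 = 2.948 m.
Width = 2Δx = 5.90 m.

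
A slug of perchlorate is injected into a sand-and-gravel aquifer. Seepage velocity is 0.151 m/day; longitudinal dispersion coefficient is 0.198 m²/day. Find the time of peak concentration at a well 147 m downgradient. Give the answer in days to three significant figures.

965 days

For the 1D instantaneous-source solution, setting ∂C/∂t = 0 at fixed x gives v²t² + 2Dt − x² = 0, so t = (√(D² + v²x²) − D)/v².
√(D² + v²x²) = √(0.198² + 0.151² × 147²) = 22.20; v² = 0.022801.
t = (22.20 − 0.198)/0.022801 = 965 days (vs. the pure-advection estimate x/v = 974 d).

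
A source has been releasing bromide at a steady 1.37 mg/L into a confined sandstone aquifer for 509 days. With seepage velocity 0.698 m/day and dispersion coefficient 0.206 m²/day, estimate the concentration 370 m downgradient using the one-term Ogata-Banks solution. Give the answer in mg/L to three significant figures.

0.212 mg/L

For a continuous step input, C/C₀ ≈ ½·erfc((x−vt)/(2√(Dt))).
vt = 0.698 × 509 = 355.282 m and 2√(Dt) = 2√(0.206 × 509) = 20.48 m.
Argument (x−vt)/(2√(Dt)) = (370 − 355.282)/20.48 = 0.7187; ½·erfc(0.7187) = 0.1547.
C = 1.37 × 0.1547 = 0.212 mg/L.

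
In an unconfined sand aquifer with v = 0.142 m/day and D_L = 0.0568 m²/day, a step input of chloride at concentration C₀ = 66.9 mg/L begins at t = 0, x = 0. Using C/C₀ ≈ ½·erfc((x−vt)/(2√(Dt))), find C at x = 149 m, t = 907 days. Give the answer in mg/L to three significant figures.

For a continuous step input, C/C₀ ≈ ½·erfc((x−vt)/(2√(Dt))).
vt = 0.142 × 907 = 128.794 m and 2√(Dt) = 2√(0.0568 × 907) = 14.36 m.
Argument (x−vt)/(2√(Dt)) = (149 − 128.794)/14.36 = 1.407; ½·erfc(1.407) = 0.02331.
C = 66.9 × 0.02331 = 1.56 mg/L.

1.56 mg/L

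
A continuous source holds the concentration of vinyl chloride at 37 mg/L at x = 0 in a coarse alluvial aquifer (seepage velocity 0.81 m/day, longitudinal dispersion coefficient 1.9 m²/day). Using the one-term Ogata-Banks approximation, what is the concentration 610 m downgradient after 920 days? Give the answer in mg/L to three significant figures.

For a continuous step input, C/C₀ ≈ ½·erfc((x−vt)/(2√(Dt))).
vt = 0.81 × 920 = 745.2 m and 2√(Dt) = 2√(1.9 × 920) = 83.62 m.
Argument (x−vt)/(2√(Dt)) = (610 − 745.2)/83.62 = -1.617; ½·erfc(-1.617) = 0.9889.
C = 37 × 0.9889 = 36.6 mg/L.

36.6 mg/L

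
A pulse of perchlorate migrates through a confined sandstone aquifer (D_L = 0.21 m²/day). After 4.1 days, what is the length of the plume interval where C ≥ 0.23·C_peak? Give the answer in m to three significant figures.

4.50 m

The plume is Gaussian with σ = √(2Dt) = √(2 × 0.21 × 4.1) = 1.312 m.
C/C_peak = exp(−Δx²/(2σ²)) = 0.23 ⇒ Δx = σ·√(−2 ln 0.23) = 1.312 × 1.714 = 2.249 m.
Width = 2Δx = 4.50 m.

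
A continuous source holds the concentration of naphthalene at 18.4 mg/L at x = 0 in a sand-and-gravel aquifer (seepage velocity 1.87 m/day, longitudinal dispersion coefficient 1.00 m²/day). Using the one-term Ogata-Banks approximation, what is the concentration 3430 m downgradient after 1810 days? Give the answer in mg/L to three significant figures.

4.15 mg/L

For a continuous step input, C/C₀ ≈ ½·erfc((x−vt)/(2√(Dt))).
vt = 1.87 × 1810 = 3384.7 m and 2√(Dt) = 2√(1.00 × 1810) = 85.09 m.
Argument (x−vt)/(2√(Dt)) = (3430 − 3384.7)/85.09 = 0.5324; ½·erfc(0.5324) = 0.2257.
C = 18.4 × 0.2257 = 4.15 mg/L.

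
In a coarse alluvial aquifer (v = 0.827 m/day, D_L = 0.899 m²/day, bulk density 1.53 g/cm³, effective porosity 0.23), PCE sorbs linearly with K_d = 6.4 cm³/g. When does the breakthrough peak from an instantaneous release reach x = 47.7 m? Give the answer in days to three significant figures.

2460 days

Retardation factor R = 1 + ρ_b·K_d/n = 1 + 1.53 × 6.4/0.23 = 43.57.
Sorption retards both mechanisms: v_R = v/R = 0.01898 m/day, D_R = D/R = 0.02063 m²/day.
Peak time from v_R²t² + 2D_R t − x² = 0: t = (√(D_R² + v_R²x²) − D_R)/v_R².
√(D_R² + v_R²x²) = √(0.02063² + 0.01898² × 47.7²) = 0.9056; v_R² = 0.0003602.
t = (0.9056 − 0.02063)/0.0003602 = 2460 days.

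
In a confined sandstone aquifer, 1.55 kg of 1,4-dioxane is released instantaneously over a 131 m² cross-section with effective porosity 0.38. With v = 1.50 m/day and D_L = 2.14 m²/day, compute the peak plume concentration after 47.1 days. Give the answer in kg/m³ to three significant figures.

0.000875 kg/m³

The peak of an instantaneous 1D plume sits at x = vt; there the Gaussian factor is 1 and C_max = M/(n_e·A·√(4πDt)), where n_e·A is the pore area the mass is dissolved in.
√(4πDt) = √(4π × 2.14 × 47.1) = 35.59 m, so C_max = 1.55/(0.38 × 131 × 35.59) = 0.000875 kg/m³.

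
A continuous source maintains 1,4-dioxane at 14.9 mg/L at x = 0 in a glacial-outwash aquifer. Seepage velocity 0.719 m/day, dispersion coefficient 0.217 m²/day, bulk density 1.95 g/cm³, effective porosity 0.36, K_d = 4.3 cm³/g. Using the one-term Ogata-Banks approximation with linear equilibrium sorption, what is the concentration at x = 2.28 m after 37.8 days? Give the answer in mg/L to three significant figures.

Retardation factor R = 1 + ρ_b·K_d/n = 1 + 1.95 × 4.3/0.36 = 24.29.
Sorption retards both mechanisms: v_R = v/R = 0.02960 m/day, D_R = D/R = 0.008934 m²/day.
v_R·t = 0.02960 × 37.8 = 1.11888 m; 2√(D_R t) = 1.162 m; argument = (2.28 − 1.11888)/1.162 = 0.9992.
C = C₀ × ½·erfc(0.9992) = 14.9 × 0.07882 = 1.17 mg/L.

1.17 mg/L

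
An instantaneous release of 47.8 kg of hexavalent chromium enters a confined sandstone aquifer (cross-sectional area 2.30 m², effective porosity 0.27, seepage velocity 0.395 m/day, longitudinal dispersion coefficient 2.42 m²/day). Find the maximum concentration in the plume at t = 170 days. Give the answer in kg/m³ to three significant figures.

1.07 kg/m³

The peak of an instantaneous 1D plume sits at x = vt; there the Gaussian factor is 1 and C_max = M/(n_e·A·√(4πDt)), where n_e·A is the pore area the mass is dissolved in.
√(4πDt) = √(4π × 2.42 × 170) = 71.90 m, so C_max = 47.8/(0.27 × 2.30 × 71.90) = 1.07 kg/m³.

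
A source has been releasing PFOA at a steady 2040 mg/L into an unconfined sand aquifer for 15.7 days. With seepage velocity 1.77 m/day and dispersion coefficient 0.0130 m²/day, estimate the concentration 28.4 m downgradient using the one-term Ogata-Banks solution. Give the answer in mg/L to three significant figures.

346 mg/L

For a continuous step input, C/C₀ ≈ ½·erfc((x−vt)/(2√(Dt))).
vt = 1.77 × 15.7 = 27.789 m and 2√(Dt) = 2√(0.0130 × 15.7) = 0.9035 m.
Argument (x−vt)/(2√(Dt)) = (28.4 − 27.789)/0.9035 = 0.6763; ½·erfc(0.6763) = 0.1694.
C = 2040 × 0.1694 = 346 mg/L.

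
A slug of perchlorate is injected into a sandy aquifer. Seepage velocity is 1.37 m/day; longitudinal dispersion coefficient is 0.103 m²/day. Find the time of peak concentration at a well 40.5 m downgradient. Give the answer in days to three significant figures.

For the 1D instantaneous-source solution, setting ∂C/∂t = 0 at fixed x gives v²t² + 2Dt − x² = 0, so t = (√(D² + v²x²) − D)/v².
√(D² + v²x²) = √(0.103² + 1.37² × 40.5²) = 55.49; v² = 1.8769.
t = (55.49 − 0.103)/1.8769 = 29.5 days (vs. the pure-advection estimate x/v = 29.6 d).

29.5 days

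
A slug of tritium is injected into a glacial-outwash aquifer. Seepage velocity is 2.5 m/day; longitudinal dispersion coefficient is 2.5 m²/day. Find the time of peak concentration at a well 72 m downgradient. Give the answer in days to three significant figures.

For the 1D instantaneous-source solution, setting ∂C/∂t = 0 at fixed x gives v²t² + 2Dt − x² = 0, so t = (√(D² + v²x²) − D)/v².
√(D² + v²x²) = √(2.5² + 2.5² × 72²) = 180.0; v² = 6.25.
t = (180.0 − 2.5)/6.25 = 28.4 days (vs. the pure-advection estimate x/v = 28.8 d).

28.4 days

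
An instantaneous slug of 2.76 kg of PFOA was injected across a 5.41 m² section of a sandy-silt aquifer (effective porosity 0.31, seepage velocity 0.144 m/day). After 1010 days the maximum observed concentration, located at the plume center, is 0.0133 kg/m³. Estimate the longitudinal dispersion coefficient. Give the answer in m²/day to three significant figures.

At the plume center C_max = M/(n_e·A·√(4πDt)), so D = M²/(4πt·(n_e·A·C_max)²).
n_e·A·C_max = 0.31 × 5.41 × 0.0133 = 0.02231 kg/m.
D = 2.76²/(4π × 1010 × 0.02231²) = 1.21 m²/day.

1.21 m²/day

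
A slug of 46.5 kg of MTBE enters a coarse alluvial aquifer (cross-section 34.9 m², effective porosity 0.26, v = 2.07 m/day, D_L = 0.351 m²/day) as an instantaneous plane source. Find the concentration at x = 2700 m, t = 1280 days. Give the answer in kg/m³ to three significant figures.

0.0166 kg/m³

For an instantaneous plane source, C(x,t) = M/(n_e·A·√(4πDt)) · exp(−(x−vt)²/(4Dt)), with n_e·A the pore (flow) area.
Plume center vt = 2.07 × 1280 = 2649.6 m, so the well at 2700 m is 50.4 m downgradient of the peak.
√(4πDt) = 75.14 m, giving peak height M/(n_e·A·√(4πDt)) = 46.5/(0.26 × 34.9 × 75.14) = 0.06820 kg/m³.
(x−vt)²/(4Dt) = (50.4)²/(4 × 0.351 × 1280) = 1.413; exp(−1.413) = 0.2434.
C = 0.06820 × 0.2434 = 0.0166 kg/m³.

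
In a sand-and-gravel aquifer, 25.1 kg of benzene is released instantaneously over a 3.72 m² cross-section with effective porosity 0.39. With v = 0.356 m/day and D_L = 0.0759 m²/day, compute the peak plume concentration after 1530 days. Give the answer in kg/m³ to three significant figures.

0.453 kg/m³

The peak of an instantaneous 1D plume sits at x = vt; there the Gaussian factor is 1 and C_max = M/(n_e·A·√(4πDt)), where n_e·A is the pore area the mass is dissolved in.
√(4πDt) = √(4π × 0.0759 × 1530) = 38.20 m, so C_max = 25.1/(0.39 × 3.72 × 38.20) = 0.453 kg/m³.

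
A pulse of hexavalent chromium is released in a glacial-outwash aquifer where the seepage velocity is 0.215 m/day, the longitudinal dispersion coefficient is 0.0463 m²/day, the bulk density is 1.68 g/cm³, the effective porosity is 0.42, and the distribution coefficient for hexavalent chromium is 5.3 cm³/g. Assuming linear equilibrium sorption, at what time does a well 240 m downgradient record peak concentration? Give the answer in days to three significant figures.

24800 days

Retardation factor R = 1 + ρ_b·K_d/n = 1 + 1.68 × 5.3/0.42 = 22.20.
Sorption retards both mechanisms: v_R = v/R = 0.009685 m/day, D_R = D/R = 0.002086 m²/day.
Peak time from v_R²t² + 2D_R t − x² = 0: t = (√(D_R² + v_R²x²) − D_R)/v_R².
√(D_R² + v_R²x²) = √(0.002086² + 0.009685² × 240²) = 2.324; v_R² = 9.380e-05.
t = (2.324 − 0.002086)/9.380e-05 = 24800 days.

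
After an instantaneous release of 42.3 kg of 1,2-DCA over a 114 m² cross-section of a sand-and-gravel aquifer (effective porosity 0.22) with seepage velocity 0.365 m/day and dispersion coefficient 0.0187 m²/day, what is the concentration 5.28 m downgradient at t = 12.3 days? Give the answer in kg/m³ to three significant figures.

0.503 kg/m³

For an instantaneous plane source, C(x,t) = M/(n_e·A·√(4πDt)) · exp(−(x−vt)²/(4Dt)), with n_e·A the pore (flow) area.
Plume center vt = 0.365 × 12.3 = 4.4895 m, so the well at 5.28 m is 0.7905 m downgradient of the peak.
√(4πDt) = 1.700 m, giving peak height M/(n_e·A·√(4πDt)) = 42.3/(0.22 × 114 × 1.700) = 0.9921 kg/m³.
(x−vt)²/(4Dt) = (0.7905)²/(4 × 0.0187 × 12.3) = 0.6792; exp(−0.6792) = 0.5070.
C = 0.9921 × 0.5070 = 0.503 kg/m³.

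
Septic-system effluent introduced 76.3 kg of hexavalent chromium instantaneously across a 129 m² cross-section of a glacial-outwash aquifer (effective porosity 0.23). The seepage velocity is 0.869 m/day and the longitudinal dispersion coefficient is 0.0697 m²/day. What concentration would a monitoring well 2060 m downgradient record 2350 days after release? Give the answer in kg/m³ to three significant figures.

For an instantaneous plane source, C(x,t) = M/(n_e·A·√(4πDt)) · exp(−(x−vt)²/(4Dt)), with n_e·A the pore (flow) area.
Plume center vt = 0.869 × 2350 = 2042.15 m, so the well at 2060 m is 17.85 m downgradient of the peak.
√(4πDt) = 45.37 m, giving peak height M/(n_e·A·√(4πDt)) = 76.3/(0.23 × 129 × 45.37) = 0.05668 kg/m³.
(x−vt)²/(4Dt) = (17.85)²/(4 × 0.0697 × 2350) = 0.4863; exp(−0.4863) = 0.6149.
C = 0.05668 × 0.6149 = 0.0349 kg/m³.

0.0349 kg/m³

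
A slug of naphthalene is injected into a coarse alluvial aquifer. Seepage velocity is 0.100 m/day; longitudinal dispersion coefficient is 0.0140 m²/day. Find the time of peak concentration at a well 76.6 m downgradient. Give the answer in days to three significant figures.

For the 1D instantaneous-source solution, setting ∂C/∂t = 0 at fixed x gives v²t² + 2Dt − x² = 0, so t = (√(D² + v²x²) − D)/v².
√(D² + v²x²) = √(0.0140² + 0.100² × 76.6²) = 7.660; v² = 0.01.
t = (7.660 − 0.0140)/0.01 = 765 days (vs. the pure-advection estimate x/v = 766 d).

765 days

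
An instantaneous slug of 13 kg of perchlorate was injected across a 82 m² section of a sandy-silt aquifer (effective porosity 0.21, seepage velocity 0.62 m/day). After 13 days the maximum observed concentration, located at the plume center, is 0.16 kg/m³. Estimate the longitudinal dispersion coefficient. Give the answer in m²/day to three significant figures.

At the plume center C_max = M/(n_e·A·√(4πDt)), so D = M²/(4πt·(n_e·A·C_max)²).
n_e·A·C_max = 0.21 × 82 × 0.16 = 2.755 kg/m.
D = 13²/(4π × 13 × 2.755²) = 0.136 m²/day.

0.136 m²/day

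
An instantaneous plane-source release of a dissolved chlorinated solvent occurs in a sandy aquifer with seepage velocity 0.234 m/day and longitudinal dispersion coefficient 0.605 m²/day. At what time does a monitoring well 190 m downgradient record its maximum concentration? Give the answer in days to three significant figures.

For the 1D instantaneous-source solution, setting ∂C/∂t = 0 at fixed x gives v²t² + 2Dt − x² = 0, so t = (√(D² + v²x²) − D)/v².
√(D² + v²x²) = √(0.605² + 0.234² × 190²) = 44.46; v² = 0.054756.
t = (44.46 − 0.605)/0.054756 = 801 days (vs. the pure-advection estimate x/v = 812 d).

801 days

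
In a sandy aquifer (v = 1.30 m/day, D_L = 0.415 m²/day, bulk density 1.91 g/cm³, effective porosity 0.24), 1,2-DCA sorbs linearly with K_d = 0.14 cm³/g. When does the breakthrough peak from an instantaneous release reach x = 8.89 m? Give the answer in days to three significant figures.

13.9 days

Retardation factor R = 1 + ρ_b·K_d/n = 1 + 1.91 × 0.14/0.24 = 2.114.
Sorption retards both mechanisms: v_R = v/R = 0.6149 m/day, D_R = D/R = 0.1963 m²/day.
Peak time from v_R²t² + 2D_R t − x² = 0: t = (√(D_R² + v_R²x²) − D_R)/v_R².
√(D_R² + v_R²x²) = √(0.1963² + 0.6149² × 8.89²) = 5.470; v_R² = 0.3781.
t = (5.470 − 0.1963)/0.3781 = 13.9 days.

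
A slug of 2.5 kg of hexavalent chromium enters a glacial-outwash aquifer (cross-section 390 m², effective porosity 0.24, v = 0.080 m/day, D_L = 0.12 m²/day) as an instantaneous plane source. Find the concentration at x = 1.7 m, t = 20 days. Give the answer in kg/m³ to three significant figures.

0.00486 kg/m³

For an instantaneous plane source, C(x,t) = M/(n_e·A·√(4πDt)) · exp(−(x−vt)²/(4Dt)), with n_e·A the pore (flow) area.
Plume center vt = 0.080 × 20 = 1.6 m, so the well at 1.7 m is 0.1 m downgradient of the peak.
√(4πDt) = 5.492 m, giving peak height M/(n_e·A·√(4πDt)) = 2.5/(0.24 × 390 × 5.492) = 0.004863 kg/m³.
(x−vt)²/(4Dt) = (0.1)²/(4 × 0.12 × 20) = 0.001042; exp(−0.001042) = 0.9990.
C = 0.004863 × 0.9990 = 0.00486 kg/m³.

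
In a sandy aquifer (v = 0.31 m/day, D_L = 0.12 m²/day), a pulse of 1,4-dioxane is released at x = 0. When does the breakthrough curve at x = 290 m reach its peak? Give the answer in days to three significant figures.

For the 1D instantaneous-source solution, setting ∂C/∂t = 0 at fixed x gives v²t² + 2Dt − x² = 0, so t = (√(D² + v²x²) − D)/v².
√(D² + v²x²) = √(0.12² + 0.31² × 290²) = 89.90; v² = 0.0961.
t = (89.90 − 0.12)/0.0961 = 934 days (vs. the pure-advection estimate x/v = 935 d).

934 days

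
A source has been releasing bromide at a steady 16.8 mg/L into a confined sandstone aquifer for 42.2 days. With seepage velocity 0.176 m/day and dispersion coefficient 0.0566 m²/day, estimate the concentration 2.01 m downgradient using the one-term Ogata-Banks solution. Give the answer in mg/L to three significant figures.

16.7 mg/L

For a continuous step input, C/C₀ ≈ ½·erfc((x−vt)/(2√(Dt))).
vt = 0.176 × 42.2 = 7.4272 m and 2√(Dt) = 2√(0.0566 × 42.2) = 3.091 m.
Argument (x−vt)/(2√(Dt)) = (2.01 − 7.4272)/3.091 = -1.753; ½·erfc(-1.753) = 0.9934.
C = 16.8 × 0.9934 = 16.7 mg/L.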